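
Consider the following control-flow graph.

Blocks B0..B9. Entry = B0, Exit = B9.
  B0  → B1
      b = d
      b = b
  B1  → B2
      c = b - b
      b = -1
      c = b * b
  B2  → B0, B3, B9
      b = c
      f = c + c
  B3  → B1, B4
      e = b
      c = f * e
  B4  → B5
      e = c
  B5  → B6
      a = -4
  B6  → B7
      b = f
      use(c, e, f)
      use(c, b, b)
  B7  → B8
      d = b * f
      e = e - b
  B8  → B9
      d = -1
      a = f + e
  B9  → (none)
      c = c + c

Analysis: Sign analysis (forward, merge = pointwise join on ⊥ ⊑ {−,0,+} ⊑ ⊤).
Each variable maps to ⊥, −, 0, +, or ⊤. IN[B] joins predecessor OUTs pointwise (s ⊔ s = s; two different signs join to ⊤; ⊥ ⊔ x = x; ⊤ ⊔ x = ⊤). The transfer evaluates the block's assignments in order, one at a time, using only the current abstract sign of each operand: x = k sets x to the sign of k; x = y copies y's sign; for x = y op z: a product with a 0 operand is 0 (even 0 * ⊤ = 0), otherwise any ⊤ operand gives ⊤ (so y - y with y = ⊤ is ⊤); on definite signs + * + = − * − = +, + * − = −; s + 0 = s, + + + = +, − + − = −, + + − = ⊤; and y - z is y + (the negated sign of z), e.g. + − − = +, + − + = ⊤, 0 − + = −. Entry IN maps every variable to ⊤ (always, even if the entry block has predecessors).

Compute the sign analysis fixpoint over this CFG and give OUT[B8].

Converged values:
  B0:   IN=(all ⊤)   OUT=(all ⊤)
  B1:   IN=(all ⊤)   OUT={b:-, c:+; rest ⊤}
  B2:   IN={b:-, c:+; rest ⊤}   OUT={b:+, c:+, f:+; rest ⊤}
  B3:   IN={b:+, c:+, f:+; rest ⊤}   OUT={b:+, c:+, e:+, f:+; rest ⊤}
  B4:   IN={b:+, c:+, e:+, f:+; rest ⊤}   OUT={b:+, c:+, e:+, f:+; rest ⊤}
  B5:   IN={b:+, c:+, e:+, f:+; rest ⊤}   OUT={a:-, b:+, c:+, e:+, f:+; rest ⊤}
  B6:   IN={a:-, b:+, c:+, e:+, f:+; rest ⊤}   OUT={a:-, b:+, c:+, e:+, f:+; rest ⊤}
  B7:   IN={a:-, b:+, c:+, e:+, f:+; rest ⊤}   OUT={a:-, b:+, c:+, d:+, f:+; rest ⊤}
  B8:   IN={a:-, b:+, c:+, d:+, f:+; rest ⊤}   OUT={b:+, c:+, d:-, f:+; rest ⊤}
  B9:   IN={b:+, c:+, f:+; rest ⊤}   OUT={b:+, c:+, f:+; rest ⊤}

Merge at B8: IN[B8] = OUT[B7] = {a: -, b: +, c: +, d: +, e: ⊤, f: +}
Applying B8's transfer function to that IN value gives OUT[B8] (row B8 above).

Answer: {a: ⊤, b: +, c: +, d: -, e: ⊤, f: +}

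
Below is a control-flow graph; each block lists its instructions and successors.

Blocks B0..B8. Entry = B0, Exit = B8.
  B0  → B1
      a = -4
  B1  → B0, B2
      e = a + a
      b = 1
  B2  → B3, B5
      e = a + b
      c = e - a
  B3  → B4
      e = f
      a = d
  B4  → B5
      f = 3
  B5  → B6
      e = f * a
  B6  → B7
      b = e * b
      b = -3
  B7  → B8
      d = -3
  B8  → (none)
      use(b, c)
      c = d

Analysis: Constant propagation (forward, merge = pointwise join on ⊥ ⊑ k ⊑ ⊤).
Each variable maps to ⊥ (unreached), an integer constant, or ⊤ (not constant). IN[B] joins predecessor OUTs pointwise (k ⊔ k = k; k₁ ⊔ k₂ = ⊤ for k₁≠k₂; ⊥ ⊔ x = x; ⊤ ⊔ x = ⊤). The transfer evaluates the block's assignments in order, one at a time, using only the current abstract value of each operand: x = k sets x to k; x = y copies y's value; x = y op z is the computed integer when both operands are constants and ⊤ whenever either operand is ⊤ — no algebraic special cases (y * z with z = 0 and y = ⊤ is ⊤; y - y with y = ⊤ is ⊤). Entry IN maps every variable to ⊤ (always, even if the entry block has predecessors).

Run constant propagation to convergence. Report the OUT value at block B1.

Answer: {a: -4, b: 1, c: ⊤, d: ⊤, e: -8, f: ⊤}

Working:
Converged values:
  B0:   IN=(all ⊤)   OUT={a:-4; rest ⊤}
  B1:   IN={a:-4; rest ⊤}   OUT={a:-4, b:1, e:-8; rest ⊤}
  B2:   IN={a:-4, b:1, e:-8; rest ⊤}   OUT={a:-4, b:1, c:1, e:-3; rest ⊤}
  B3:   IN={a:-4, b:1, c:1, e:-3; rest ⊤}   OUT={b:1, c:1; rest ⊤}
  B4:   IN={b:1, c:1; rest ⊤}   OUT={b:1, c:1, f:3; rest ⊤}
  B5:   IN={b:1, c:1; rest ⊤}   OUT={b:1, c:1; rest ⊤}
  B6:   IN={b:1, c:1; rest ⊤}   OUT={b:-3, c:1; rest ⊤}
  B7:   IN={b:-3, c:1; rest ⊤}   OUT={b:-3, c:1, d:-3; rest ⊤}
  B8:   IN={b:-3, c:1, d:-3; rest ⊤}   OUT={b:-3, c:-3, d:-3; rest ⊤}

Merge at B1: IN[B1] = OUT[B0] = {a: -4, b: ⊤, c: ⊤, d: ⊤, e: ⊤, f: ⊤}
Applying B1's transfer function to that IN value gives OUT[B1] (row B1 above).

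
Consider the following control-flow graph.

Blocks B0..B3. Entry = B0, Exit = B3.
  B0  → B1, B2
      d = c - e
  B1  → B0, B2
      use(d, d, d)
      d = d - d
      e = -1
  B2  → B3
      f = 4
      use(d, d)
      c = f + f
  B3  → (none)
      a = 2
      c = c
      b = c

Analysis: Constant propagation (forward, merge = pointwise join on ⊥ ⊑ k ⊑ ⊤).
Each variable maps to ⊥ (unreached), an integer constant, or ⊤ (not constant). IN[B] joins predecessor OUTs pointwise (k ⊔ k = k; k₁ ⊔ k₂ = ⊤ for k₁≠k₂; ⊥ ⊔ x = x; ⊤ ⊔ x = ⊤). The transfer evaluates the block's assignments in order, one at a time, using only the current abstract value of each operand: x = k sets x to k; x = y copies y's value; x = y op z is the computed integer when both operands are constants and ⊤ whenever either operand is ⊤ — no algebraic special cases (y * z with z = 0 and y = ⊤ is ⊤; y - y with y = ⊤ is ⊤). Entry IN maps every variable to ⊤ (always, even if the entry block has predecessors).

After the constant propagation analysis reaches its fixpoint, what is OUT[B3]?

Converged values:
  B0:  IN=(all ⊤)  OUT=(all ⊤)
  B1:  IN=(all ⊤)  OUT={e:-1; rest ⊤}
  B2:  IN=(all ⊤)  OUT={c:8, f:4; rest ⊤}
  B3:  IN={c:8, f:4; rest ⊤}  OUT={a:2, b:8, c:8, f:4; rest ⊤}

Merge at B3: IN[B3] = OUT[B2] = {a: ⊤, b: ⊤, c: 8, d: ⊤, e: ⊤, f: 4}
Applying B3's transfer function to that IN value gives OUT[B3] (row B3 above).

Answer: {a: 2, b: 8, c: 8, d: ⊤, e: ⊤, f: 4}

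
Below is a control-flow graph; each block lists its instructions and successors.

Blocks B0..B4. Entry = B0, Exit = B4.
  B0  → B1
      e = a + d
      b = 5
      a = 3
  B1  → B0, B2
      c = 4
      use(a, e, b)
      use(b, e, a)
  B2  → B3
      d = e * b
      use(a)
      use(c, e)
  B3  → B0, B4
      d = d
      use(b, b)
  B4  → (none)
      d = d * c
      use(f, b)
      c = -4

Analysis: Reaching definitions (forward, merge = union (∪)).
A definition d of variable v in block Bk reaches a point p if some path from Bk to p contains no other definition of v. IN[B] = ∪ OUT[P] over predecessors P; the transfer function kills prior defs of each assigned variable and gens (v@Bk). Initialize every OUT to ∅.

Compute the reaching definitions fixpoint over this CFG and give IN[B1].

Fixpoint table:
  B0: | IN={a@B0, b@B0, c@B1, d@B3, e@B0} | OUT={a@B0, b@B0, c@B1, d@B3, e@B0}
  B1: | IN={a@B0, b@B0, c@B1, d@B3, e@B0} | OUT={a@B0, b@B0, c@B1, d@B3, e@B0}
  B2: | IN={a@B0, b@B0, c@B1, d@B3, e@B0} | OUT={a@B0, b@B0, c@B1, d@B2, e@B0}
  B3: | IN={a@B0, b@B0, c@B1, d@B2, e@B0} | OUT={a@B0, b@B0, c@B1, d@B3, e@B0}
  B4: | IN={a@B0, b@B0, c@B1, d@B3, e@B0} | OUT={a@B0, b@B0, c@B4, d@B4, e@B0}

Merge at B1: IN[B1] = OUT[B0] = {a@B0, b@B0, c@B1, d@B3, e@B0}

Answer: {a@B0, b@B0, c@B1, d@B3, e@B0}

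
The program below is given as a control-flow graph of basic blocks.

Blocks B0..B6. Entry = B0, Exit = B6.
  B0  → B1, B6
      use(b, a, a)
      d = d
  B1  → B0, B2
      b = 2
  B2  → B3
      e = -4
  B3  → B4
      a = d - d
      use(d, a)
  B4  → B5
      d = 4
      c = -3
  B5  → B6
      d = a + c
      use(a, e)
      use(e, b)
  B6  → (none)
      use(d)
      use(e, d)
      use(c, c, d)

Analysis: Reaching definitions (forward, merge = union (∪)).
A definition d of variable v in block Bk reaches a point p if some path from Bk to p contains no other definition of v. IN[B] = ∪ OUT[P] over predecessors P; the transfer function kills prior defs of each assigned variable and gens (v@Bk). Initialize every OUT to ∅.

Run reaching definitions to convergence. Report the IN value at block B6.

Per-block solution:
  B0:   IN={b@B1, d@B0}   OUT={b@B1, d@B0}
  B1:   IN={b@B1, d@B0}   OUT={b@B1, d@B0}
  B2:   IN={b@B1, d@B0}   OUT={b@B1, d@B0, e@B2}
  B3:   IN={b@B1, d@B0, e@B2}   OUT={a@B3, b@B1, d@B0, e@B2}
  B4:   IN={a@B3, b@B1, d@B0, e@B2}   OUT={a@B3, b@B1, c@B4, d@B4, e@B2}
  B5:   IN={a@B3, b@B1, c@B4, d@B4, e@B2}   OUT={a@B3, b@B1, c@B4, d@B5, e@B2}
  B6:   IN={a@B3, b@B1, c@B4, d@B0, d@B5, e@B2}   OUT={a@B3, b@B1, c@B4, d@B0, d@B5, e@B2}

Merge at B6: IN[B6] = OUT[B0] ⊔ OUT[B5] = {a@B3, b@B1, c@B4, d@B0, d@B5, e@B2}

Answer: {a@B3, b@B1, c@B4, d@B0, d@B5, e@B2}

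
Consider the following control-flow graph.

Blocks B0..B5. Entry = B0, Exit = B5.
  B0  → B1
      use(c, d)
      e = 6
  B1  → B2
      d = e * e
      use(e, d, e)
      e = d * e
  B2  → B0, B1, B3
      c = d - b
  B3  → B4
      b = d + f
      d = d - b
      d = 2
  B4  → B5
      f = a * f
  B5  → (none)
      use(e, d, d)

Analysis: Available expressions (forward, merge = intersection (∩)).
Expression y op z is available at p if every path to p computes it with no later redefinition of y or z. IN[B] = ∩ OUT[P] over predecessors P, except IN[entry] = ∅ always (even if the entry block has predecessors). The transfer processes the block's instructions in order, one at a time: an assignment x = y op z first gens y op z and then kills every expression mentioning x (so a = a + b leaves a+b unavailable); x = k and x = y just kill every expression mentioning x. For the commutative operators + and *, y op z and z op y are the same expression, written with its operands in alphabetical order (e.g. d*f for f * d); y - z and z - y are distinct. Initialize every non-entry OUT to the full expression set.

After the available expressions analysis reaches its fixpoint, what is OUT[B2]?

Answer: {d-b}

Derivation:
Fixpoint table:
  B0:  IN={}  OUT={}
  B1:  IN={}  OUT={}
  B2:  IN={}  OUT={d-b}
  B3:  IN={d-b}  OUT={}
  B4:  IN={}  OUT={}
  B5:  IN={}  OUT={}

Merge at B2: IN[B2] = OUT[B1] = {}
Applying B2's transfer function to that IN value gives OUT[B2] (row B2 above).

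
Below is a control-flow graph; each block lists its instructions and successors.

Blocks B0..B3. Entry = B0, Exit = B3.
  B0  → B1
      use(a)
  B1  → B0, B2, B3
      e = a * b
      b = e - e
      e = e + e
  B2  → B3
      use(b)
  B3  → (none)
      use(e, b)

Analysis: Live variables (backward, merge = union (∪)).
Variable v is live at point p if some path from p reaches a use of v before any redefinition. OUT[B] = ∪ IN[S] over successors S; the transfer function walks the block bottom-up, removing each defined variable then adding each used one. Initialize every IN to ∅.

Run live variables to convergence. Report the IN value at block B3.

Per-block solution:
  B0:  IN={a, b}  OUT={a, b}
  B1:  IN={a, b}  OUT={a, b, e}
  B2:  IN={b, e}  OUT={b, e}
  B3:  IN={b, e}  OUT={}

B3 is the boundary node: OUT[B3] = {}
Applying B3's transfer function to that OUT value gives IN[B3] (row B3 above).

Answer: {b, e}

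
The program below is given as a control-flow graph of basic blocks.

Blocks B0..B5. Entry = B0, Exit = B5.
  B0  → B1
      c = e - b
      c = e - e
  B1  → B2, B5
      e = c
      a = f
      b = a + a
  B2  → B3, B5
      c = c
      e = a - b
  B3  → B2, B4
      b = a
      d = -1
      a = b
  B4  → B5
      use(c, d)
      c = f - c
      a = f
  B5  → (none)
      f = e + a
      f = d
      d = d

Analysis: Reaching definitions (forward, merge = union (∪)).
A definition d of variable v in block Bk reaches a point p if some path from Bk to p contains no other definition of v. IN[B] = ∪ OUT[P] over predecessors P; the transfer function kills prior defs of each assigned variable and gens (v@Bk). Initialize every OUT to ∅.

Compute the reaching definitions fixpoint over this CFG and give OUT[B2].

Fixpoint table:
  B0: | IN={} | OUT={c@B0}
  B1: | IN={c@B0} | OUT={a@B1, b@B1, c@B0, e@B1}
  B2: | IN={a@B1, a@B3, b@B1, b@B3, c@B0, c@B2, d@B3, e@B1, e@B2} | OUT={a@B1, a@B3, b@B1, b@B3, c@B2, d@B3, e@B2}
  B3: | IN={a@B1, a@B3, b@B1, b@B3, c@B2, d@B3, e@B2} | OUT={a@B3, b@B3, c@B2, d@B3, e@B2}
  B4: | IN={a@B3, b@B3, c@B2, d@B3, e@B2} | OUT={a@B4, b@B3, c@B4, d@B3, e@B2}
  B5: | IN={a@B1, a@B3, a@B4, b@B1, b@B3, c@B0, c@B2, c@B4, d@B3, e@B1, e@B2} | OUT={a@B1, a@B3, a@B4, b@B1, b@B3, c@B0, c@B2, c@B4, d@B5, e@B1, e@B2, f@B5}

Merge at B2: IN[B2] = OUT[B1] ⊔ OUT[B3] = {a@B1, a@B3, b@B1, b@B3, c@B0, c@B2, d@B3, e@B1, e@B2}
Applying B2's transfer function to that IN value gives OUT[B2] (row B2 above).

Answer: {a@B1, a@B3, b@B1, b@B3, c@B2, d@B3, e@B2}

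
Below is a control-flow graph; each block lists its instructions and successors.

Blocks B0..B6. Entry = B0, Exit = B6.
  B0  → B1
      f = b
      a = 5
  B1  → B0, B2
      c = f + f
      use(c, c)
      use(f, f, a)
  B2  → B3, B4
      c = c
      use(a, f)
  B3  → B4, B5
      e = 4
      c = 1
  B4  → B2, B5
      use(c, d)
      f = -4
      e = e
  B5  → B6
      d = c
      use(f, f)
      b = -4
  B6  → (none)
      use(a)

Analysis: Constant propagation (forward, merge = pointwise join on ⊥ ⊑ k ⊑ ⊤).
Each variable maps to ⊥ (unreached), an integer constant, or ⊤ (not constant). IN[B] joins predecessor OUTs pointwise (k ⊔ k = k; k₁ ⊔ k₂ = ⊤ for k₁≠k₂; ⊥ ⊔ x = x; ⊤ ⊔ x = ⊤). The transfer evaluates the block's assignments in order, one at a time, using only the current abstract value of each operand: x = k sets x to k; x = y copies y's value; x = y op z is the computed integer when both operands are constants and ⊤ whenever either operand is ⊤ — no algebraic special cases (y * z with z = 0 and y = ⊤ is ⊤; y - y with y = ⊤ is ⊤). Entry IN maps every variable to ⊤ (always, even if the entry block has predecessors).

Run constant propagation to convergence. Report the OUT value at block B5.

Fixpoint table:
  B0:   IN=(all ⊤)   OUT={a:5; rest ⊤}
  B1:   IN={a:5; rest ⊤}   OUT={a:5; rest ⊤}
  B2:   IN={a:5; rest ⊤}   OUT={a:5; rest ⊤}
  B3:   IN={a:5; rest ⊤}   OUT={a:5, c:1, e:4; rest ⊤}
  B4:   IN={a:5; rest ⊤}   OUT={a:5, f:-4; rest ⊤}
  B5:   IN={a:5; rest ⊤}   OUT={a:5, b:-4; rest ⊤}
  B6:   IN={a:5, b:-4; rest ⊤}   OUT={a:5, b:-4; rest ⊤}

Merge at B5: IN[B5] = OUT[B3] ⊔ OUT[B4] = {a: 5, b: ⊤, c: ⊤, d: ⊤, e: ⊤, f: ⊤}
Applying B5's transfer function to that IN value gives OUT[B5] (row B5 above).

Answer: {a: 5, b: -4, c: ⊤, d: ⊤, e: ⊤, f: ⊤}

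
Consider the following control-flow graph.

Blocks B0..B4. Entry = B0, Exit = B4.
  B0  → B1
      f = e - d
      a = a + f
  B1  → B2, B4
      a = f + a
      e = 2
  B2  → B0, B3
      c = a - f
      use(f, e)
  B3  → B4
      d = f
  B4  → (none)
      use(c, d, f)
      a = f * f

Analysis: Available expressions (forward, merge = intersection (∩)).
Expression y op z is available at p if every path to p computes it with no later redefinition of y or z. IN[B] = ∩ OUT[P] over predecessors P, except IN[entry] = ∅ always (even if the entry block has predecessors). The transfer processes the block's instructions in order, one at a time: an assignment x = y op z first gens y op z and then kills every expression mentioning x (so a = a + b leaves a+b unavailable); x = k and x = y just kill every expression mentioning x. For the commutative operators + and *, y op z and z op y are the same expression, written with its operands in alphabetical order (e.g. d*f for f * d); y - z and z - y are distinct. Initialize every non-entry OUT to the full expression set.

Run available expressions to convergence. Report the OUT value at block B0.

Answer: {e-d}

Derivation:
Converged values:
  B0:   IN={}   OUT={e-d}
  B1:   IN={e-d}   OUT={}
  B2:   IN={}   OUT={a-f}
  B3:   IN={a-f}   OUT={a-f}
  B4:   IN={}   OUT={f*f}

Merge at B0 (entry node, so the boundary value {} is joined with the incoming edge(s)): IN[B0] = {} ∩ OUT[B2] = {}
Applying B0's transfer function to that IN value gives OUT[B0] (row B0 above).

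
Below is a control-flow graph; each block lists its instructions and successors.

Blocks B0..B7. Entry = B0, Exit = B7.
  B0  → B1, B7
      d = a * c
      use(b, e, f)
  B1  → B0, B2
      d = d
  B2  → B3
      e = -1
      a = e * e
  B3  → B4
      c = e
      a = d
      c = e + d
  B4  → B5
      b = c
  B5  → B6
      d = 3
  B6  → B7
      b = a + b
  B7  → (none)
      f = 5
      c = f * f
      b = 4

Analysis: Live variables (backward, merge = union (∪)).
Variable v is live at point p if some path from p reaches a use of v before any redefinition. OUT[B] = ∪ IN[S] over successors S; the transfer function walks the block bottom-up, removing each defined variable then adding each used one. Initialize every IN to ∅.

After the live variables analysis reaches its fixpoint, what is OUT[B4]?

Answer: {a, b}

Derivation:
Per-block solution:
  B0:  IN={a, b, c, e, f}  OUT={a, b, c, d, e, f}
  B1:  IN={a, b, c, d, e, f}  OUT={a, b, c, d, e, f}
  B2:  IN={d}  OUT={d, e}
  B3:  IN={d, e}  OUT={a, c}
  B4:  IN={a, c}  OUT={a, b}
  B5:  IN={a, b}  OUT={a, b}
  B6:  IN={a, b}  OUT={}
  B7:  IN={}  OUT={}

Merge at B4: OUT[B4] = IN[B5] = {a, b}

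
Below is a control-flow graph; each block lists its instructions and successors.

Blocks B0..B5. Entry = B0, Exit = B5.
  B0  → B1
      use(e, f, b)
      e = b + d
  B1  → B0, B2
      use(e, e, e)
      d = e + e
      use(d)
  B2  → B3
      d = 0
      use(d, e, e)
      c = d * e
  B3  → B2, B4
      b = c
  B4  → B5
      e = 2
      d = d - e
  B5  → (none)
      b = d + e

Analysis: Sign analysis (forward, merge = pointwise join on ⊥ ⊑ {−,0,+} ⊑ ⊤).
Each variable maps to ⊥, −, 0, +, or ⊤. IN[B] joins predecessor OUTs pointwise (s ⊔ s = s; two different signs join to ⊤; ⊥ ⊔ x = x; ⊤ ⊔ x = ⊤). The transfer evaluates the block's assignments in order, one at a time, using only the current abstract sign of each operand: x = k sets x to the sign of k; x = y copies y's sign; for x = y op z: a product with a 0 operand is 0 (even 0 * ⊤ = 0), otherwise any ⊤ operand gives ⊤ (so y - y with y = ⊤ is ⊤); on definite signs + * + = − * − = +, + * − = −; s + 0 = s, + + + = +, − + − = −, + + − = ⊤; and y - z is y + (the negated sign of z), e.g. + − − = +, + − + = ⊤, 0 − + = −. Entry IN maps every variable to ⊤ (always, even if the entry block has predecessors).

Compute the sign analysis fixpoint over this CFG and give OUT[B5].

Per-block solution:
  B0:  IN=(all ⊤)  OUT=(all ⊤)
  B1:  IN=(all ⊤)  OUT=(all ⊤)
  B2:  IN=(all ⊤)  OUT={c:0, d:0; rest ⊤}
  B3:  IN={c:0, d:0; rest ⊤}  OUT={b:0, c:0, d:0; rest ⊤}
  B4:  IN={b:0, c:0, d:0; rest ⊤}  OUT={b:0, c:0, d:-, e:+; rest ⊤}
  B5:  IN={b:0, c:0, d:-, e:+; rest ⊤}  OUT={c:0, d:-, e:+; rest ⊤}

Merge at B5: IN[B5] = OUT[B4] = {a: ⊤, b: 0, c: 0, d: -, e: +, f: ⊤}
Applying B5's transfer function to that IN value gives OUT[B5] (row B5 above).

Answer: {a: ⊤, b: ⊤, c: 0, d: -, e: +, f: ⊤}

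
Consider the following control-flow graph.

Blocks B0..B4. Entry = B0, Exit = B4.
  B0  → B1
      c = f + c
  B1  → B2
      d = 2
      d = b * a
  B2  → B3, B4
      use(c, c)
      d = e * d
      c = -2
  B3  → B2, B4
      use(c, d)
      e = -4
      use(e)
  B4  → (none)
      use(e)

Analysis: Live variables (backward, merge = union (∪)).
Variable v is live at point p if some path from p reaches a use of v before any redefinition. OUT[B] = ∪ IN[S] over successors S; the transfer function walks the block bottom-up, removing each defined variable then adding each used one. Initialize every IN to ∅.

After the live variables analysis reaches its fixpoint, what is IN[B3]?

Converged values:
  B0: | IN={a, b, c, e, f} | OUT={a, b, c, e}
  B1: | IN={a, b, c, e} | OUT={c, d, e}
  B2: | IN={c, d, e} | OUT={c, d, e}
  B3: | IN={c, d} | OUT={c, d, e}
  B4: | IN={e} | OUT={}

Merge at B3: OUT[B3] = IN[B2] ⊔ IN[B4] = {c, d, e}
Applying B3's transfer function to that OUT value gives IN[B3] (row B3 above).

Answer: {c, d}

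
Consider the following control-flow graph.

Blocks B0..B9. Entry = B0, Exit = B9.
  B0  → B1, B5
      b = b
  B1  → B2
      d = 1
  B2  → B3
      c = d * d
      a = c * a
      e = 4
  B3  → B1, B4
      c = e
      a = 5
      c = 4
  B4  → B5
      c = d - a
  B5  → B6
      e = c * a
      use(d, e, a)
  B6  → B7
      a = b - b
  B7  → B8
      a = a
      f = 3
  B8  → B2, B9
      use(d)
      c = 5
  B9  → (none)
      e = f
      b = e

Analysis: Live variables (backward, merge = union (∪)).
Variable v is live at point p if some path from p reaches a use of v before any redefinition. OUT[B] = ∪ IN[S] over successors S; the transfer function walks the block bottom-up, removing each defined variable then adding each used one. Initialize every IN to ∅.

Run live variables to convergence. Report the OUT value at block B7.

Converged values:
  B0: | IN={a, b, c, d} | OUT={a, b, c, d}
  B1: | IN={a, b} | OUT={a, b, d}
  B2: | IN={a, b, d} | OUT={b, d, e}
  B3: | IN={b, d, e} | OUT={a, b, d}
  B4: | IN={a, b, d} | OUT={a, b, c, d}
  B5: | IN={a, b, c, d} | OUT={b, d}
  B6: | IN={b, d} | OUT={a, b, d}
  B7: | IN={a, b, d} | OUT={a, b, d, f}
  B8: | IN={a, b, d, f} | OUT={a, b, d, f}
  B9: | IN={f} | OUT={}

Merge at B7: OUT[B7] = IN[B8] = {a, b, d, f}

Answer: {a, b, d, f}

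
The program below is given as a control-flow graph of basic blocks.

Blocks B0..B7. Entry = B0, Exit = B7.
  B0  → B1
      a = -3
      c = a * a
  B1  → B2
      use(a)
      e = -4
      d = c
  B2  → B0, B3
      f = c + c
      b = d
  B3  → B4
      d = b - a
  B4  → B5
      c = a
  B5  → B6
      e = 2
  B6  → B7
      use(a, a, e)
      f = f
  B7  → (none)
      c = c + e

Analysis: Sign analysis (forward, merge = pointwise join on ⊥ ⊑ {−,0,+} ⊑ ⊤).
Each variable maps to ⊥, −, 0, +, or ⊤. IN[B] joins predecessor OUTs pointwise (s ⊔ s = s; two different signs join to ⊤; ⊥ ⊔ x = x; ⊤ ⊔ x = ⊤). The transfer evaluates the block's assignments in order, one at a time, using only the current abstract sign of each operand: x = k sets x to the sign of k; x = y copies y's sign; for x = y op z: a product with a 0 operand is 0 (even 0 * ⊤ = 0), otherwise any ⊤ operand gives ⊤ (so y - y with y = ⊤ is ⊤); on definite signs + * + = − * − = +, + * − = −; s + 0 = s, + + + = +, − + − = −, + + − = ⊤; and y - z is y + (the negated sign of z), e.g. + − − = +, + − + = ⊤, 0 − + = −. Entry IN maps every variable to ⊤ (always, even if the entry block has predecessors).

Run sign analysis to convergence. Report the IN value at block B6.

Answer: {a: -, b: +, c: -, d: +, e: +, f: +}

Working:
Fixpoint table:
  B0:   IN=(all ⊤)   OUT={a:-, c:+; rest ⊤}
  B1:   IN={a:-, c:+; rest ⊤}   OUT={a:-, c:+, d:+, e:-; rest ⊤}
  B2:   IN={a:-, c:+, d:+, e:-; rest ⊤}   OUT={a:-, b:+, c:+, d:+, e:-, f:+; rest ⊤}
  B3:   IN={a:-, b:+, c:+, d:+, e:-, f:+; rest ⊤}   OUT={a:-, b:+, c:+, d:+, e:-, f:+; rest ⊤}
  B4:   IN={a:-, b:+, c:+, d:+, e:-, f:+; rest ⊤}   OUT={a:-, b:+, c:-, d:+, e:-, f:+; rest ⊤}
  B5:   IN={a:-, b:+, c:-, d:+, e:-, f:+; rest ⊤}   OUT={a:-, b:+, c:-, d:+, e:+, f:+; rest ⊤}
  B6:   IN={a:-, b:+, c:-, d:+, e:+, f:+; rest ⊤}   OUT={a:-, b:+, c:-, d:+, e:+, f:+; rest ⊤}
  B7:   IN={a:-, b:+, c:-, d:+, e:+, f:+; rest ⊤}   OUT={a:-, b:+, d:+, e:+, f:+; rest ⊤}

Merge at B6: IN[B6] = OUT[B5] = {a: -, b: +, c: -, d: +, e: +, f: +}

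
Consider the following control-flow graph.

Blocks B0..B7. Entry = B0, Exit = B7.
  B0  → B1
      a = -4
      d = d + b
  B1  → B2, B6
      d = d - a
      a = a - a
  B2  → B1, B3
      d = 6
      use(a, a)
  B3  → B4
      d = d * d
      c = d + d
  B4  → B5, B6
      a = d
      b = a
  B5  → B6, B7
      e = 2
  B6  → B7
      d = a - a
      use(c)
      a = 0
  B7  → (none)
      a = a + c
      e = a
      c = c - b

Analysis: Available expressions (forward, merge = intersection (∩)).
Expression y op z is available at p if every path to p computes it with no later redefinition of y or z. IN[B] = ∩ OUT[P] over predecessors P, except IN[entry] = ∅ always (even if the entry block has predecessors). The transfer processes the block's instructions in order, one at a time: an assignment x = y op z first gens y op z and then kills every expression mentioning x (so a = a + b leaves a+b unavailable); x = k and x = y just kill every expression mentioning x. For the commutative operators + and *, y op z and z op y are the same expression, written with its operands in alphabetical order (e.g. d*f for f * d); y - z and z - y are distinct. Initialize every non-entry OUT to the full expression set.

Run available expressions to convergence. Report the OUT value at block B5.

Answer: {d+d}

Derivation:
Fixpoint table:
  B0:   IN={}   OUT={}
  B1:   IN={}   OUT={}
  B2:   IN={}   OUT={}
  B3:   IN={}   OUT={d+d}
  B4:   IN={d+d}   OUT={d+d}
  B5:   IN={d+d}   OUT={d+d}
  B6:   IN={}   OUT={}
  B7:   IN={}   OUT={}

Merge at B5: IN[B5] = OUT[B4] = {d+d}
Applying B5's transfer function to that IN value gives OUT[B5] (row B5 above).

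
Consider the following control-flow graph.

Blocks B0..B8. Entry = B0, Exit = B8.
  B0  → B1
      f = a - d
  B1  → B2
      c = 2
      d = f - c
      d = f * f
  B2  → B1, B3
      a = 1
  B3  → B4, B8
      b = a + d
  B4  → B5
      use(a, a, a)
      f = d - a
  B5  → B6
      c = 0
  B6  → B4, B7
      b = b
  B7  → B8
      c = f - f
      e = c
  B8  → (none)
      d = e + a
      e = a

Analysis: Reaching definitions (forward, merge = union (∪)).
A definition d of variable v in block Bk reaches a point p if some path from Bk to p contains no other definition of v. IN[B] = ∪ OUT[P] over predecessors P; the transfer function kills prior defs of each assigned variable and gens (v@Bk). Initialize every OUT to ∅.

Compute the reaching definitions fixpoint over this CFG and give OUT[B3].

Per-block solution:
  B0: | IN={} | OUT={f@B0}
  B1: | IN={a@B2, c@B1, d@B1, f@B0} | OUT={a@B2, c@B1, d@B1, f@B0}
  B2: | IN={a@B2, c@B1, d@B1, f@B0} | OUT={a@B2, c@B1, d@B1, f@B0}
  B3: | IN={a@B2, c@B1, d@B1, f@B0} | OUT={a@B2, b@B3, c@B1, d@B1, f@B0}
  B4: | IN={a@B2, b@B3, b@B6, c@B1, c@B5, d@B1, f@B0, f@B4} | OUT={a@B2, b@B3, b@B6, c@B1, c@B5, d@B1, f@B4}
  B5: | IN={a@B2, b@B3, b@B6, c@B1, c@B5, d@B1, f@B4} | OUT={a@B2, b@B3, b@B6, c@B5, d@B1, f@B4}
  B6: | IN={a@B2, b@B3, b@B6, c@B5, d@B1, f@B4} | OUT={a@B2, b@B6, c@B5, d@B1, f@B4}
  B7: | IN={a@B2, b@B6, c@B5, d@B1, f@B4} | OUT={a@B2, b@B6, c@B7, d@B1, e@B7, f@B4}
  B8: | IN={a@B2, b@B3, b@B6, c@B1, c@B7, d@B1, e@B7, f@B0, f@B4} | OUT={a@B2, b@B3, b@B6, c@B1, c@B7, d@B8, e@B8, f@B0, f@B4}

Merge at B3: IN[B3] = OUT[B2] = {a@B2, c@B1, d@B1, f@B0}
Applying B3's transfer function to that IN value gives OUT[B3] (row B3 above).

Answer: {a@B2, b@B3, c@B1, d@B1, f@B0}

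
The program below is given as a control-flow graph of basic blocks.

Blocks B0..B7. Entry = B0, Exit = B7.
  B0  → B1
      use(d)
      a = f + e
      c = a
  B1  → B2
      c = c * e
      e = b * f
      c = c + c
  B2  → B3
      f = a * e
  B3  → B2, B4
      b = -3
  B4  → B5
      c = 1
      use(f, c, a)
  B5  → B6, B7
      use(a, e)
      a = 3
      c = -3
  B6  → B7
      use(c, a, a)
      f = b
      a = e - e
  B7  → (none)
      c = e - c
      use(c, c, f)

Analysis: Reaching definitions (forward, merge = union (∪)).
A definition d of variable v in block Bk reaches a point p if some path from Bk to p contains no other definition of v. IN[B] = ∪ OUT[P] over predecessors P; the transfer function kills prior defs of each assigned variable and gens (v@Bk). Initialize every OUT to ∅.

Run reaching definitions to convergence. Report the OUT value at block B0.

Converged values:
  B0:   IN={}   OUT={a@B0, c@B0}
  B1:   IN={a@B0, c@B0}   OUT={a@B0, c@B1, e@B1}
  B2:   IN={a@B0, b@B3, c@B1, e@B1, f@B2}   OUT={a@B0, b@B3, c@B1, e@B1, f@B2}
  B3:   IN={a@B0, b@B3, c@B1, e@B1, f@B2}   OUT={a@B0, b@B3, c@B1, e@B1, f@B2}
  B4:   IN={a@B0, b@B3, c@B1, e@B1, f@B2}   OUT={a@B0, b@B3, c@B4, e@B1, f@B2}
  B5:   IN={a@B0, b@B3, c@B4, e@B1, f@B2}   OUT={a@B5, b@B3, c@B5, e@B1, f@B2}
  B6:   IN={a@B5, b@B3, c@B5, e@B1, f@B2}   OUT={a@B6, b@B3, c@B5, e@B1, f@B6}
  B7:   IN={a@B5, a@B6, b@B3, c@B5, e@B1, f@B2, f@B6}   OUT={a@B5, a@B6, b@B3, c@B7, e@B1, f@B2, f@B6}

B0 is the boundary node: IN[B0] = {}
Applying B0's transfer function to that IN value gives OUT[B0] (row B0 above).

Answer: {a@B0, c@B0}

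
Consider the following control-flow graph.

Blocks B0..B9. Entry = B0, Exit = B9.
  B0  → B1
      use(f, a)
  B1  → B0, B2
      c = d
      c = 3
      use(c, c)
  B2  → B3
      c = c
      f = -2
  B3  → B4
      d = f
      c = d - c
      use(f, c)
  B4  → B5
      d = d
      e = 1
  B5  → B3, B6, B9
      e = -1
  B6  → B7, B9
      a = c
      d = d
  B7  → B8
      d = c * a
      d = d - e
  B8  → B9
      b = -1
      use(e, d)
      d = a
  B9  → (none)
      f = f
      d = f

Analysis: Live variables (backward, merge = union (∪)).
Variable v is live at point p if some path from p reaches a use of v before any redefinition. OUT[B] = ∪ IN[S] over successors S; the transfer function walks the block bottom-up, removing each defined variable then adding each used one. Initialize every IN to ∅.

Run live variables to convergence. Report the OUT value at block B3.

Converged values:
  B0:   IN={a, d, f}   OUT={a, d, f}
  B1:   IN={a, d, f}   OUT={a, c, d, f}
  B2:   IN={c}   OUT={c, f}
  B3:   IN={c, f}   OUT={c, d, f}
  B4:   IN={c, d, f}   OUT={c, d, f}
  B5:   IN={c, d, f}   OUT={c, d, e, f}
  B6:   IN={c, d, e, f}   OUT={a, c, e, f}
  B7:   IN={a, c, e, f}   OUT={a, d, e, f}
  B8:   IN={a, d, e, f}   OUT={f}
  B9:   IN={f}   OUT={}

Merge at B3: OUT[B3] = IN[B4] = {c, d, f}

Answer: {c, d, f}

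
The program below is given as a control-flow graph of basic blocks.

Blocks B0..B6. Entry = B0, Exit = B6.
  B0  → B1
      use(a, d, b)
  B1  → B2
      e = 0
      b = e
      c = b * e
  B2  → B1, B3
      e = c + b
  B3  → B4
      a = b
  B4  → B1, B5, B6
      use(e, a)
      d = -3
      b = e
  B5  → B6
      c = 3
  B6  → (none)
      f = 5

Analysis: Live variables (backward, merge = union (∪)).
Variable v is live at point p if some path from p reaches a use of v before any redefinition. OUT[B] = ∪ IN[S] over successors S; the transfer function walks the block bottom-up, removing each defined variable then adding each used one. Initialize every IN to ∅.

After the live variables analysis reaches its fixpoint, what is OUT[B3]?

Converged values:
  B0: | IN={a, b, d} | OUT={}
  B1: | IN={} | OUT={b, c}
  B2: | IN={b, c} | OUT={b, e}
  B3: | IN={b, e} | OUT={a, e}
  B4: | IN={a, e} | OUT={}
  B5: | IN={} | OUT={}
  B6: | IN={} | OUT={}

Merge at B3: OUT[B3] = IN[B4] = {a, e}

Answer: {a, e}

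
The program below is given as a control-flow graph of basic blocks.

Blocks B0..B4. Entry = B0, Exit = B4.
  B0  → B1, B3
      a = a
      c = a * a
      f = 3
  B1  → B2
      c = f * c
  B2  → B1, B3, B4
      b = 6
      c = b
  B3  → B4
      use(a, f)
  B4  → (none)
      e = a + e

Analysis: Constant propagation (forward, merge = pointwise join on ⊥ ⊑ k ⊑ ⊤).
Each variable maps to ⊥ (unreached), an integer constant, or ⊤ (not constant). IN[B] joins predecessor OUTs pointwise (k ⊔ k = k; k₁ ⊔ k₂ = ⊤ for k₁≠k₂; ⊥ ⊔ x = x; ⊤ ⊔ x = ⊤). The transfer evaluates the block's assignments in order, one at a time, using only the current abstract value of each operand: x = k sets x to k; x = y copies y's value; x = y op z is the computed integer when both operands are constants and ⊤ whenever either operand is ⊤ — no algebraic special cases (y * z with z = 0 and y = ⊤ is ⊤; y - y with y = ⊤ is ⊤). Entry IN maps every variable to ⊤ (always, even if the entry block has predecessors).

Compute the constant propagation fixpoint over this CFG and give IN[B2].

Answer: {a: ⊤, b: ⊤, c: ⊤, d: ⊤, e: ⊤, f: 3}

Derivation:
Converged values:
  B0:   IN=(all ⊤)   OUT={f:3; rest ⊤}
  B1:   IN={f:3; rest ⊤}   OUT={f:3; rest ⊤}
  B2:   IN={f:3; rest ⊤}   OUT={b:6, c:6, f:3; rest ⊤}
  B3:   IN={f:3; rest ⊤}   OUT={f:3; rest ⊤}
  B4:   IN={f:3; rest ⊤}   OUT={f:3; rest ⊤}

Merge at B2: IN[B2] = OUT[B1] = {a: ⊤, b: ⊤, c: ⊤, d: ⊤, e: ⊤, f: 3}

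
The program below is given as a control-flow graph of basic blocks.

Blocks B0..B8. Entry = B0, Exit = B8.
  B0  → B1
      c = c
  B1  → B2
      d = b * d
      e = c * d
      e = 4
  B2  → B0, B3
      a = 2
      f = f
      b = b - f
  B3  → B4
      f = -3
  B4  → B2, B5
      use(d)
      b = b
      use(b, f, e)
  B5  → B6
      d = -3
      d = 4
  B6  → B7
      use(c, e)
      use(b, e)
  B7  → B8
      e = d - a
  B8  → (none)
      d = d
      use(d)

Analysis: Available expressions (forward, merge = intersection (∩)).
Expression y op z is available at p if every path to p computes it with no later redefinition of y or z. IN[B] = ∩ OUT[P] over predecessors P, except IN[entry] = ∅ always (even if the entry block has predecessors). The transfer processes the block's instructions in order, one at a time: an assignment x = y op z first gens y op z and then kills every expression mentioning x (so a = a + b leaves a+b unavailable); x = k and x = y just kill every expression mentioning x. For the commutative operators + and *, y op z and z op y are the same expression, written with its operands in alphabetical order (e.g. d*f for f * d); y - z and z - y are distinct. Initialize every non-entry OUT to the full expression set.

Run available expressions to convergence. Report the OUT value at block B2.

Per-block solution:
  B0: | IN={} | OUT={}
  B1: | IN={} | OUT={c*d}
  B2: | IN={c*d} | OUT={c*d}
  B3: | IN={c*d} | OUT={c*d}
  B4: | IN={c*d} | OUT={c*d}
  B5: | IN={c*d} | OUT={}
  B6: | IN={} | OUT={}
  B7: | IN={} | OUT={d-a}
  B8: | IN={d-a} | OUT={}

Merge at B2: IN[B2] = OUT[B1] ∩ OUT[B4] = {c*d}
Applying B2's transfer function to that IN value gives OUT[B2] (row B2 above).

Answer: {c*d}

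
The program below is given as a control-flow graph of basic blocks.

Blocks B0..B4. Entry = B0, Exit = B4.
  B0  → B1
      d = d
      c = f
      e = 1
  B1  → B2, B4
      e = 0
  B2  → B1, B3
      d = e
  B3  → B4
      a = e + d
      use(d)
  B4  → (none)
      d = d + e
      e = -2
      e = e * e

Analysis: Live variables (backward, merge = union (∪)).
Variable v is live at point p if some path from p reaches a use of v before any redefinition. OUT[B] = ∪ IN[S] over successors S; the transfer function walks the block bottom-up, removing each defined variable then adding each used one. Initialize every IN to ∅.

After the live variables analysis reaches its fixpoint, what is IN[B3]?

Answer: {d, e}

Working:
Per-block solution:
  B0:   IN={d, f}   OUT={d}
  B1:   IN={d}   OUT={d, e}
  B2:   IN={e}   OUT={d, e}
  B3:   IN={d, e}   OUT={d, e}
  B4:   IN={d, e}   OUT={}

Merge at B3: OUT[B3] = IN[B4] = {d, e}
Applying B3's transfer function to that OUT value gives IN[B3] (row B3 above).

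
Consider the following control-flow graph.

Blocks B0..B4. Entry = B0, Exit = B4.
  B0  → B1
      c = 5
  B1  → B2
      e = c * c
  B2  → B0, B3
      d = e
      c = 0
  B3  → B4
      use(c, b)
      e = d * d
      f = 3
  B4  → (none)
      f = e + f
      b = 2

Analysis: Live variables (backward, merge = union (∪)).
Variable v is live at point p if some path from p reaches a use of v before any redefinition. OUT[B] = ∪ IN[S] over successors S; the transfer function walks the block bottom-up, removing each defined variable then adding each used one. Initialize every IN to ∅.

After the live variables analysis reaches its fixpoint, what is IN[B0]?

Fixpoint table:
  B0:   IN={b}   OUT={b, c}
  B1:   IN={b, c}   OUT={b, e}
  B2:   IN={b, e}   OUT={b, c, d}
  B3:   IN={b, c, d}   OUT={e, f}
  B4:   IN={e, f}   OUT={}

Merge at B0: OUT[B0] = IN[B1] = {b, c}
Applying B0's transfer function to that OUT value gives IN[B0] (row B0 above).

Answer: {b}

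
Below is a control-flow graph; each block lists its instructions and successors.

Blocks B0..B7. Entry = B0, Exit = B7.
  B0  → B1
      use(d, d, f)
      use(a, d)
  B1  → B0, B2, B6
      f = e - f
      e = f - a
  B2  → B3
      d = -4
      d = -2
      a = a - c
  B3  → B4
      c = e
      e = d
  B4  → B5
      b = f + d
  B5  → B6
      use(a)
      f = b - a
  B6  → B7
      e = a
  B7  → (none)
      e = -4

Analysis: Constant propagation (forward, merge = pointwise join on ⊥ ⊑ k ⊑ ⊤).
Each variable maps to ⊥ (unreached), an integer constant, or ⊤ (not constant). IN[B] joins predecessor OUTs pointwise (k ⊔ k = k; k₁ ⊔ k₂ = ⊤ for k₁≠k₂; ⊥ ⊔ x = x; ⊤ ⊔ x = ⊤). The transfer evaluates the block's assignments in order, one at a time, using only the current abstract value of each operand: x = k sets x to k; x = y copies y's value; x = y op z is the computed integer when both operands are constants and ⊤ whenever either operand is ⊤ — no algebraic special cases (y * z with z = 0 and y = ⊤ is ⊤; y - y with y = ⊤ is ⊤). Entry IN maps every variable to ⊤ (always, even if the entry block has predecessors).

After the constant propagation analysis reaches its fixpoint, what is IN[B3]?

Fixpoint table:
  B0: | IN=(all ⊤) | OUT=(all ⊤)
  B1: | IN=(all ⊤) | OUT=(all ⊤)
  B2: | IN=(all ⊤) | OUT={d:-2; rest ⊤}
  B3: | IN={d:-2; rest ⊤} | OUT={d:-2, e:-2; rest ⊤}
  B4: | IN={d:-2, e:-2; rest ⊤} | OUT={d:-2, e:-2; rest ⊤}
  B5: | IN={d:-2, e:-2; rest ⊤} | OUT={d:-2, e:-2; rest ⊤}
  B6: | IN=(all ⊤) | OUT=(all ⊤)
  B7: | IN=(all ⊤) | OUT={e:-4; rest ⊤}

Merge at B3: IN[B3] = OUT[B2] = {a: ⊤, b: ⊤, c: ⊤, d: -2, e: ⊤, f: ⊤}

Answer: {a: ⊤, b: ⊤, c: ⊤, d: -2, e: ⊤, f: ⊤}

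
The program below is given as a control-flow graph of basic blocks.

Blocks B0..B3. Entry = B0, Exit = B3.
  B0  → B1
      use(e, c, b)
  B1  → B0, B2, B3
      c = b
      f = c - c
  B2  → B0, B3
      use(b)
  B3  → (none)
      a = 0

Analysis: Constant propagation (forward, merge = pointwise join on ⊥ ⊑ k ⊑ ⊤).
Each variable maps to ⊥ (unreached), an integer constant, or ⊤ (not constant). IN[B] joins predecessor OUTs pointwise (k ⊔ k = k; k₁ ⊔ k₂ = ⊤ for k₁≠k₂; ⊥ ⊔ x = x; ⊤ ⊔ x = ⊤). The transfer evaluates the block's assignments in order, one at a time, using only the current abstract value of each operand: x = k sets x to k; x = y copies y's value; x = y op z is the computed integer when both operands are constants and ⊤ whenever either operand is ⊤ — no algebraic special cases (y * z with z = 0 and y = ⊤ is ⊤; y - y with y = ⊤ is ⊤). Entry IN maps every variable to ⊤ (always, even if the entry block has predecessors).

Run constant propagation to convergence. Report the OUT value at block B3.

Answer: {a: 0, b: ⊤, c: ⊤, d: ⊤, e: ⊤, f: ⊤}

Working:
Per-block solution:
  B0:  IN=(all ⊤)  OUT=(all ⊤)
  B1:  IN=(all ⊤)  OUT=(all ⊤)
  B2:  IN=(all ⊤)  OUT=(all ⊤)
  B3:  IN=(all ⊤)  OUT={a:0; rest ⊤}

Merge at B3: IN[B3] = OUT[B1] ⊔ OUT[B2] = {a: ⊤, b: ⊤, c: ⊤, d: ⊤, e: ⊤, f: ⊤}
Applying B3's transfer function to that IN value gives OUT[B3] (row B3 above).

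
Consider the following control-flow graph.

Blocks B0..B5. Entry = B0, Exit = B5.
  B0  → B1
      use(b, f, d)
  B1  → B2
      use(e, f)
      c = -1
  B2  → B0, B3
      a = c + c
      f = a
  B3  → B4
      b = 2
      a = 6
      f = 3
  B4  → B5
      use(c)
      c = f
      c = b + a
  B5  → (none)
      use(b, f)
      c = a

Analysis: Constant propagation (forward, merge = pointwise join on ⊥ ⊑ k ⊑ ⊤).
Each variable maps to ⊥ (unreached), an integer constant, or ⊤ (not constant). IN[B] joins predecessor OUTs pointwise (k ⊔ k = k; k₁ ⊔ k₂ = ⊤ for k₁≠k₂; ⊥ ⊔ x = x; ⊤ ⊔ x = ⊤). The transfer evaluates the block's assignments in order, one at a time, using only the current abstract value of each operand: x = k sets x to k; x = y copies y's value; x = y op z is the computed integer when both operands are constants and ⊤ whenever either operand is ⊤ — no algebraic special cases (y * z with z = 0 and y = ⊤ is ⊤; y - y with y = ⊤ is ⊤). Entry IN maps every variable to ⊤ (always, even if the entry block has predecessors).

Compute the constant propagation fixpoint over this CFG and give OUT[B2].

Fixpoint table:
  B0:  IN=(all ⊤)  OUT=(all ⊤)
  B1:  IN=(all ⊤)  OUT={c:-1; rest ⊤}
  B2:  IN={c:-1; rest ⊤}  OUT={a:-2, c:-1, f:-2; rest ⊤}
  B3:  IN={a:-2, c:-1, f:-2; rest ⊤}  OUT={a:6, b:2, c:-1, f:3; rest ⊤}
  B4:  IN={a:6, b:2, c:-1, f:3; rest ⊤}  OUT={a:6, b:2, c:8, f:3; rest ⊤}
  B5:  IN={a:6, b:2, c:8, f:3; rest ⊤}  OUT={a:6, b:2, c:6, f:3; rest ⊤}

Merge at B2: IN[B2] = OUT[B1] = {a: ⊤, b: ⊤, c: -1, d: ⊤, e: ⊤, f: ⊤}
Applying B2's transfer function to that IN value gives OUT[B2] (row B2 above).

Answer: {a: -2, b: ⊤, c: -1, d: ⊤, e: ⊤, f: -2}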